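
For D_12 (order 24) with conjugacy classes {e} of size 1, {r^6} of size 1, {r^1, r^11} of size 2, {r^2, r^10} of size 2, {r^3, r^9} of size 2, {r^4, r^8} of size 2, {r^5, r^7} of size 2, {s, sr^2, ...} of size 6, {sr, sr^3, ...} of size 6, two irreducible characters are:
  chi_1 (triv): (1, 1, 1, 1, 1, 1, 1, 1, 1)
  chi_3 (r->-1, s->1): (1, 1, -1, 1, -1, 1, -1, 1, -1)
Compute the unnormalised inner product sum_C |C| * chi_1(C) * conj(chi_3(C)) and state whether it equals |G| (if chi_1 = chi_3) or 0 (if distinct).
Sum = 0; so <chi_1, chi_3> = 0 (distinct irreducibles are orthogonal).

Solution. Compute term by term over conjugacy classes (|C| * chi_1(C) * conj(chi_3(C))):
  1*(1)*conj(1) + 1*(1)*conj(1) + 2*(1)*conj(-1) + 2*(1)*conj(1) + 2*(1)*conj(-1) + 2*(1)*conj(1) + 2*(1)*conj(-1) + 6*(1)*conj(1) + 6*(1)*conj(-1)
  = (1) + (1) + (-2) + (2) + (-2) + (2) + (-2) + (6) + (-6)
  = 0.
Dividing by |G| = 24 gives 0/24 = 0, matching the row-orthogonality relation <chi_1, chi_3> = [chi_1 = chi_3].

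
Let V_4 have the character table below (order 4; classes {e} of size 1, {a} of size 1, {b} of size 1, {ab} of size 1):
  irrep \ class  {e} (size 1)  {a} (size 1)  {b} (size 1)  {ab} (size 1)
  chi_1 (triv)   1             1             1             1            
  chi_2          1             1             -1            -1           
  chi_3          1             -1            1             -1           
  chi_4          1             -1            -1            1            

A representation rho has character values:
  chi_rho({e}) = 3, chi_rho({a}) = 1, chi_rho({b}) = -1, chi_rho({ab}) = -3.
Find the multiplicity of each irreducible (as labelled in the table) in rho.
Multiplicities: chi_1: 0, chi_2: 2, chi_3: 1, chi_4: 0.

Solution. Use <chi_rho, chi> = (1/|G|) sum_C |C| * chi_rho(C) * conj(chi(C)) with |G| = 4 for each irreducible chi in the table:
  <chi_rho, chi_1> = (1/4)[1*(3)*conj(1) + 1*(1)*conj(1) + 1*(-1)*conj(1) + 1*(-3)*conj(1)]
      = (1/4)[(3) + (1) + (-1) + (-3)] = 0/4 = 0
  <chi_rho, chi_2> = (1/4)[1*(3)*conj(1) + 1*(1)*conj(1) + 1*(-1)*conj(-1) + 1*(-3)*conj(-1)]
      = (1/4)[(3) + (1) + (1) + (3)] = 8/4 = 2
  <chi_rho, chi_3> = (1/4)[1*(3)*conj(1) + 1*(1)*conj(-1) + 1*(-1)*conj(1) + 1*(-3)*conj(-1)]
      = (1/4)[(3) + (-1) + (-1) + (3)] = 4/4 = 1
  <chi_rho, chi_4> = (1/4)[1*(3)*conj(1) + 1*(1)*conj(-1) + 1*(-1)*conj(-1) + 1*(-3)*conj(1)]
      = (1/4)[(3) + (-1) + (1) + (-3)] = 0/4 = 0
Dimension check: dim(rho) = sum (mult * dim) = 0*1 + 2*1 + 1*1 + 0*1 = 3 = chi_rho(e) = 3.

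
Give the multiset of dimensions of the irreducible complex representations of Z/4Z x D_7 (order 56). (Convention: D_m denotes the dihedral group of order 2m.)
Dimensions: 1, 1, 1, 1, 1, 1, 1, 1, 2, 2, 2, 2, 2, 2, 2, 2, 2, 2, 2, 2

Argument: There are 20 irreducibles (= number of conjugacy classes). Their dimensions d_i satisfy sum d_i^2 = |G| = 56: 1 + 1 + 1 + 1 + 1 + 1 + 1 + 1 + 4 + 4 + 4 + 4 + 4 + 4 + 4 + 4 + 4 + 4 + 4 + 4 = 56. (For the product with Z/4Z: each of the 4 1-dim characters of Z/4Z tensors with each irrep of D_7, giving 4 copies of each D_7-dimension.)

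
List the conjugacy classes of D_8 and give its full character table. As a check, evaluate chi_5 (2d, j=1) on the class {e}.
Conjugacy classes: {e} of size 1, {r^4} of size 1, {r^1, r^7} of size 2, {r^2, r^6} of size 2, {r^3, r^5} of size 2, {s, sr^2, ...} of size 4, {sr, sr^3, ...} of size 4.
Character table:
  irrep \ class              {e} (size 1)  {r^4} (size 1)  {r^1, r^7} (size 2)  {r^2, r^6} (size 2)  {r^3, r^5} (size 2)  {s, sr^2, ...} (size 4)  {sr, sr^3, ...} (size 4)
  chi_1 (triv)               1             1               1                    1                    1                    1                        1                       
  chi_2 (sign: r->1, s->-1)  1             1               1                    1                    1                    -1                       -1                      
  chi_3 (r->-1, s->1)        1             1               -1                   1                    -1                   1                        -1                      
  chi_4 (r->-1, s->-1)       1             1               -1                   1                    -1                   -1                       1                       
  chi_5 (2d, j=1)            2             -2              sqrt(2)              0                    -sqrt(2)             0                        0                       
  chi_6 (2d, j=2)            2             2               0                    -2                   0                    0                        0                       
  chi_7 (2d, j=3)            2             -2              -sqrt(2)             0                    sqrt(2)              0                        0                       

Spot check: chi_5 (2d, j=1) on {e} = 2.

Proof sketch: D_8 has order 2*8 = 16 with 7 conjugacy classes, hence 7 irreducibles. Sum of squared dims 1 + 1 + 1 + 1 + 4 + 4 + 4 = 16 = |G|. Linear characters come from the abelianisation; the 2-dimensional irreps have character r^k -> 2*cos(2*pi*j*k/8), reflections -> 0.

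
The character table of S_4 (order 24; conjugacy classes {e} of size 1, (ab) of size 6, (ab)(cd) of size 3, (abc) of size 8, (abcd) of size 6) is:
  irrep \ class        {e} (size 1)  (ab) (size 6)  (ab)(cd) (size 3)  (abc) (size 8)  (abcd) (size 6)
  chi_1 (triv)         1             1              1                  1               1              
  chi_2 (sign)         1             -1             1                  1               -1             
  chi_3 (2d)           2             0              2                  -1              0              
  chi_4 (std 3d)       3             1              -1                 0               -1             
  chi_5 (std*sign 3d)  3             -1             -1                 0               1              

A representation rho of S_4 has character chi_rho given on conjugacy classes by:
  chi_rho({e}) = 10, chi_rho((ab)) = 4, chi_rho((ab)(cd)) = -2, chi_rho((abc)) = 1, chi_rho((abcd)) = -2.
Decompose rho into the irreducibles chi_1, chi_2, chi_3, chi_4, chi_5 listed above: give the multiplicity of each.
Multiplicities: chi_1: 1, chi_2: 0, chi_3: 0, chi_4: 3, chi_5: 0.

Proof sketch: Use <chi_rho, chi> = (1/|G|) sum_C |C| * chi_rho(C) * conj(chi(C)) with |G| = 24 for each irreducible chi in the table:
  <chi_rho, chi_1> = (1/24)[1*(10)*conj(1) + 6*(4)*conj(1) + 3*(-2)*conj(1) + 8*(1)*conj(1) + 6*(-2)*conj(1)]
      = (1/24)[(10) + (24) + (-6) + (8) + (-12)] = 24/24 = 1
  <chi_rho, chi_2> = (1/24)[1*(10)*conj(1) + 6*(4)*conj(-1) + 3*(-2)*conj(1) + 8*(1)*conj(1) + 6*(-2)*conj(-1)]
      = (1/24)[(10) + (-24) + (-6) + (8) + (12)] = 0/24 = 0
  <chi_rho, chi_3> = (1/24)[1*(10)*conj(2) + 6*(4)*conj(0) + 3*(-2)*conj(2) + 8*(1)*conj(-1) + 6*(-2)*conj(0)]
      = (1/24)[(20) + (0) + (-12) + (-8) + (0)] = 0/24 = 0
  <chi_rho, chi_4> = (1/24)[1*(10)*conj(3) + 6*(4)*conj(1) + 3*(-2)*conj(-1) + 8*(1)*conj(0) + 6*(-2)*conj(-1)]
      = (1/24)[(30) + (24) + (6) + (0) + (12)] = 72/24 = 3
  <chi_rho, chi_5> = (1/24)[1*(10)*conj(3) + 6*(4)*conj(-1) + 3*(-2)*conj(-1) + 8*(1)*conj(0) + 6*(-2)*conj(1)]
      = (1/24)[(30) + (-24) + (6) + (0) + (-12)] = 0/24 = 0
Dimension check: dim(rho) = sum (mult * dim) = 1*1 + 0*1 + 0*2 + 3*3 + 0*3 = 10 = chi_rho(e) = 10.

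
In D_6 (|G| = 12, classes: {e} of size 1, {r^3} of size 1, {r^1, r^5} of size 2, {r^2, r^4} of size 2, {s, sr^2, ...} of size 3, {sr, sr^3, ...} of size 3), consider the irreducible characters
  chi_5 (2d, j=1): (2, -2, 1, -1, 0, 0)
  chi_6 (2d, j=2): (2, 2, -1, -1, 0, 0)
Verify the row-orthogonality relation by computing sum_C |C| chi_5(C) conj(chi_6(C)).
Sum = 0; so <chi_5, chi_6> = 0 (distinct irreducibles are orthogonal).

Reasoning: Compute term by term over conjugacy classes (|C| * chi_5(C) * conj(chi_6(C))):
  1*(2)*conj(2) + 1*(-2)*conj(2) + 2*(1)*conj(-1) + 2*(-1)*conj(-1) + 3*(0)*conj(0) + 3*(0)*conj(0)
  = (4) + (-4) + (-2) + (2) + (0) + (0)
  = 0.
Dividing by |G| = 12 gives 0/12 = 0, matching the row-orthogonality relation <chi_5, chi_6> = [chi_5 = chi_6].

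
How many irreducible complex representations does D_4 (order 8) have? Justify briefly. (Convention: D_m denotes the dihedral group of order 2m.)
5

Justification: The number of irreducible complex representations of a finite group equals its number of conjugacy classes. D_4 has 5 conjugacy classes (n/2 + 3 for n even), so D_4 (order 8) has exactly 5 irreducible complex representations.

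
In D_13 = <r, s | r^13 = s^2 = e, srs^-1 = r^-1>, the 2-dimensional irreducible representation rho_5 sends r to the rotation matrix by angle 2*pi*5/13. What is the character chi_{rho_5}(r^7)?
chi_{rho_5}(r^7) = 2*cos(2*pi*5*7/13) = -2*cos(5*pi/13)

Justification: rho_5(r^7) is rotation by angle 2*pi*5*7/13, whose trace is 2*cos(2*pi*5*7/13) = -2*cos(5*pi/13).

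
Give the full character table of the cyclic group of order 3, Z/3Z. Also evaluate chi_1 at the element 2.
Character table of Z/3Z (irreps indexed chi_0,...,chi_2 with chi_k(m) = zeta_3^(k*m), zeta_3 = exp(2*pi*i/3)):
  irrep \ class  {0} (size 1)  {1} (size 1)    {2} (size 1)  
  chi_0          1             1               1             
  chi_1          1             exp(2*I*pi/3)   exp(-2*I*pi/3)
  chi_2          1             exp(-2*I*pi/3)  exp(2*I*pi/3) 

Spot check: chi_1(2) = zeta_3^(1*2) = zeta_3^2 = exp(-2*I*pi/3).

Reasoning: Z/3Z is abelian, so all 3 irreducible complex representations are 1-dimensional. They are given by chi_k(m) = zeta_3^(k*m) for k = 0,...,2. Row orthogonality: sum_m chi_k(m) conj(chi_l(m)) = 3 * [k = l].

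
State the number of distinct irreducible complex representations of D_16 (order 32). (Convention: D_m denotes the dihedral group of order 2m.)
11

Working: The number of irreducible complex representations of a finite group equals its number of conjugacy classes. D_16 has 11 conjugacy classes (n/2 + 3 for n even), so D_16 (order 32) has exactly 11 irreducible complex representations.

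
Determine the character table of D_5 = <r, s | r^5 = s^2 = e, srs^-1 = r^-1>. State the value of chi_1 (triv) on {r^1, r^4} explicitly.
Conjugacy classes: {e} of size 1, {r^1, r^4} of size 2, {r^2, r^3} of size 2, {s, sr, ..., sr^4} of size 5.
Character table:
  irrep \ class              {e} (size 1)  {r^1, r^4} (size 2)  {r^2, r^3} (size 2)  {s, sr, ..., sr^4} (size 5)
  chi_1 (triv)               1             1                    1                    1                          
  chi_2 (sign: r->1, s->-1)  1             1                    1                    -1                         
  chi_3 (2d, j=1)            2             -1/2 + sqrt(5)/2     -sqrt(5)/2 - 1/2     0                          
  chi_4 (2d, j=2)            2             -sqrt(5)/2 - 1/2     -1/2 + sqrt(5)/2     0                          

Spot check: chi_1 (triv) on {r^1, r^4} = 1.

Explanation: D_5 has order 2*5 = 10 with 4 conjugacy classes, hence 4 irreducibles. Sum of squared dims 1 + 1 + 4 + 4 = 10 = |G|. Linear characters come from the abelianisation; the 2-dimensional irreps have character r^k -> 2*cos(2*pi*j*k/5), reflections -> 0.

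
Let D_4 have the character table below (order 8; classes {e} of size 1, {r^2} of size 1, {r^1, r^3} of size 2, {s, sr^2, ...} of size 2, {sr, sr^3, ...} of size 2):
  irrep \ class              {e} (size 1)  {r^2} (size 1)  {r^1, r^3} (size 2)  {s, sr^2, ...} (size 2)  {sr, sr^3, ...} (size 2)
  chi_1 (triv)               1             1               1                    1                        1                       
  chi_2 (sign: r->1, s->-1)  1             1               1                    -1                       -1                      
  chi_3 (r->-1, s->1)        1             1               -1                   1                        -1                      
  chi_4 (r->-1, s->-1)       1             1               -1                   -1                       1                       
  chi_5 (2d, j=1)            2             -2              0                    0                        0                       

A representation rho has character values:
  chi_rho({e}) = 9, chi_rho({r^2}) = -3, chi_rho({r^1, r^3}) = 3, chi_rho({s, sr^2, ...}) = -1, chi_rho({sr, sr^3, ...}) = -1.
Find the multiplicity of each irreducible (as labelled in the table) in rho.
Multiplicities: chi_1: 1, chi_2: 2, chi_3: 0, chi_4: 0, chi_5: 3.

Solution. Use <chi_rho, chi> = (1/|G|) sum_C |C| * chi_rho(C) * conj(chi(C)) with |G| = 8 for each irreducible chi in the table:
  <chi_rho, chi_1> = (1/8)[1*(9)*conj(1) + 1*(-3)*conj(1) + 2*(3)*conj(1) + 2*(-1)*conj(1) + 2*(-1)*conj(1)]
      = (1/8)[(9) + (-3) + (6) + (-2) + (-2)] = 8/8 = 1
  <chi_rho, chi_2> = (1/8)[1*(9)*conj(1) + 1*(-3)*conj(1) + 2*(3)*conj(1) + 2*(-1)*conj(-1) + 2*(-1)*conj(-1)]
      = (1/8)[(9) + (-3) + (6) + (2) + (2)] = 16/8 = 2
  <chi_rho, chi_3> = (1/8)[1*(9)*conj(1) + 1*(-3)*conj(1) + 2*(3)*conj(-1) + 2*(-1)*conj(1) + 2*(-1)*conj(-1)]
      = (1/8)[(9) + (-3) + (-6) + (-2) + (2)] = 0/8 = 0
  <chi_rho, chi_4> = (1/8)[1*(9)*conj(1) + 1*(-3)*conj(1) + 2*(3)*conj(-1) + 2*(-1)*conj(-1) + 2*(-1)*conj(1)]
      = (1/8)[(9) + (-3) + (-6) + (2) + (-2)] = 0/8 = 0
  <chi_rho, chi_5> = (1/8)[1*(9)*conj(2) + 1*(-3)*conj(-2) + 2*(3)*conj(0) + 2*(-1)*conj(0) + 2*(-1)*conj(0)]
      = (1/8)[(18) + (6) + (0) + (0) + (0)] = 24/8 = 3
Dimension check: dim(rho) = sum (mult * dim) = 1*1 + 2*1 + 0*1 + 0*1 + 3*2 = 9 = chi_rho(e) = 9.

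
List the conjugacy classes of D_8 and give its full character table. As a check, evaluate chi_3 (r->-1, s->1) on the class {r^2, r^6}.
Conjugacy classes: {e} of size 1, {r^4} of size 1, {r^1, r^7} of size 2, {r^2, r^6} of size 2, {r^3, r^5} of size 2, {s, sr^2, ...} of size 4, {sr, sr^3, ...} of size 4.
Character table:
  irrep \ class              {e} (size 1)  {r^4} (size 1)  {r^1, r^7} (size 2)  {r^2, r^6} (size 2)  {r^3, r^5} (size 2)  {s, sr^2, ...} (size 4)  {sr, sr^3, ...} (size 4)
  chi_1 (triv)               1             1               1                    1                    1                    1                        1                       
  chi_2 (sign: r->1, s->-1)  1             1               1                    1                    1                    -1                       -1                      
  chi_3 (r->-1, s->1)        1             1               -1                   1                    -1                   1                        -1                      
  chi_4 (r->-1, s->-1)       1             1               -1                   1                    -1                   -1                       1                       
  chi_5 (2d, j=1)            2             -2              sqrt(2)              0                    -sqrt(2)             0                        0                       
  chi_6 (2d, j=2)            2             2               0                    -2                   0                    0                        0                       
  chi_7 (2d, j=3)            2             -2              -sqrt(2)             0                    sqrt(2)              0                        0                       

Spot check: chi_3 (r->-1, s->1) on {r^2, r^6} = 1.

D_8 has order 2*8 = 16 with 7 conjugacy classes, hence 7 irreducibles. Sum of squared dims 1 + 1 + 1 + 1 + 4 + 4 + 4 = 16 = |G|. Linear characters come from the abelianisation; the 2-dimensional irreps have character r^k -> 2*cos(2*pi*j*k/8), reflections -> 0.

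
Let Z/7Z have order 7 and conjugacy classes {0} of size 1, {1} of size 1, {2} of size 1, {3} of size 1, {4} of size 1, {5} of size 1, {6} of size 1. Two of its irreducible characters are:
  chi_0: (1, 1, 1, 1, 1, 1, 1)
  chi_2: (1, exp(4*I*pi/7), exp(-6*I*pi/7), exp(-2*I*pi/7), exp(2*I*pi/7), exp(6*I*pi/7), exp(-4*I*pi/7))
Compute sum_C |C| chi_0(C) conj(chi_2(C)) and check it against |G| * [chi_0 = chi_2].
Sum = 0; so <chi_0, chi_2> = 0 (distinct irreducibles are orthogonal).

Proof sketch: Compute term by term over conjugacy classes (|C| * chi_0(C) * conj(chi_2(C))):
  1*(1)*conj(1) + 1*(1)*conj(exp(4*I*pi/7)) + 1*(1)*conj(exp(-6*I*pi/7)) + 1*(1)*conj(exp(-2*I*pi/7)) + 1*(1)*conj(exp(2*I*pi/7)) + 1*(1)*conj(exp(6*I*pi/7)) + 1*(1)*conj(exp(-4*I*pi/7))
  = (1) + (exp(-4*I*pi/7)) + (exp(6*I*pi/7)) + (exp(2*I*pi/7)) + (exp(-2*I*pi/7)) + (exp(-6*I*pi/7)) + (exp(4*I*pi/7))
  = 0.
(Exp terms are combined using exp(i*s)*conj(exp(i*t)) = exp(i*(s-t)), and sums of them are collapsed using the identity that for every m > 1 the m distinct m-th roots of unity sum to 0, e.g. 1 + exp(2*I*pi/3) + exp(-2*I*pi/3) = 0.)
Dividing by |G| = 7 gives 0/7 = 0, matching the row-orthogonality relation <chi_0, chi_2> = [chi_0 = chi_2].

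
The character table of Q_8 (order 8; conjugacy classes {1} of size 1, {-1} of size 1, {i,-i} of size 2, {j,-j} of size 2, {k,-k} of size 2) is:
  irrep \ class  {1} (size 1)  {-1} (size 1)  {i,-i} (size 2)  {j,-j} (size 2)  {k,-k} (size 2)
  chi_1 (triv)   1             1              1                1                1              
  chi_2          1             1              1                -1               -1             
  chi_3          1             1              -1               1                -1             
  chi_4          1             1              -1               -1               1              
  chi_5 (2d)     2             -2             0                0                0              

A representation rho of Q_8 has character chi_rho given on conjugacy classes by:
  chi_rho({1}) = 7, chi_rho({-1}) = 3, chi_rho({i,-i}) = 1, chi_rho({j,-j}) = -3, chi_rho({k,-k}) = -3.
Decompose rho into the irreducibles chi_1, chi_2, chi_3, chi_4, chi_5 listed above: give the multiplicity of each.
Multiplicities: chi_1: 0, chi_2: 3, chi_3: 1, chi_4: 1, chi_5: 1.

Justification: Use <chi_rho, chi> = (1/|G|) sum_C |C| * chi_rho(C) * conj(chi(C)) with |G| = 8 for each irreducible chi in the table:
  <chi_rho, chi_1> = (1/8)[1*(7)*conj(1) + 1*(3)*conj(1) + 2*(1)*conj(1) + 2*(-3)*conj(1) + 2*(-3)*conj(1)]
      = (1/8)[(7) + (3) + (2) + (-6) + (-6)] = 0/8 = 0
  <chi_rho, chi_2> = (1/8)[1*(7)*conj(1) + 1*(3)*conj(1) + 2*(1)*conj(1) + 2*(-3)*conj(-1) + 2*(-3)*conj(-1)]
      = (1/8)[(7) + (3) + (2) + (6) + (6)] = 24/8 = 3
  <chi_rho, chi_3> = (1/8)[1*(7)*conj(1) + 1*(3)*conj(1) + 2*(1)*conj(-1) + 2*(-3)*conj(1) + 2*(-3)*conj(-1)]
      = (1/8)[(7) + (3) + (-2) + (-6) + (6)] = 8/8 = 1
  <chi_rho, chi_4> = (1/8)[1*(7)*conj(1) + 1*(3)*conj(1) + 2*(1)*conj(-1) + 2*(-3)*conj(-1) + 2*(-3)*conj(1)]
      = (1/8)[(7) + (3) + (-2) + (6) + (-6)] = 8/8 = 1
  <chi_rho, chi_5> = (1/8)[1*(7)*conj(2) + 1*(3)*conj(-2) + 2*(1)*conj(0) + 2*(-3)*conj(0) + 2*(-3)*conj(0)]
      = (1/8)[(14) + (-6) + (0) + (0) + (0)] = 8/8 = 1
Dimension check: dim(rho) = sum (mult * dim) = 0*1 + 3*1 + 1*1 + 1*1 + 1*2 = 7 = chi_rho(e) = 7.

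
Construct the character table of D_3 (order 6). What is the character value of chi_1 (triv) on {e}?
Conjugacy classes: {e} of size 1, {r^1, r^2} of size 2, {s, sr, ..., sr^2} of size 3.
Character table:
  irrep \ class              {e} (size 1)  {r^1, r^2} (size 2)  {s, sr, ..., sr^2} (size 3)
  chi_1 (triv)               1             1                    1                          
  chi_2 (sign: r->1, s->-1)  1             1                    -1                         
  chi_3 (2d, j=1)            2             -1                   0                          

Spot check: chi_1 (triv) on {e} = 1.

Argument: D_3 has order 2*3 = 6 with 3 conjugacy classes, hence 3 irreducibles. Sum of squared dims 1 + 1 + 4 = 6 = |G|. Linear characters come from the abelianisation; the 2-dimensional irreps have character r^k -> 2*cos(2*pi*j*k/3), reflections -> 0.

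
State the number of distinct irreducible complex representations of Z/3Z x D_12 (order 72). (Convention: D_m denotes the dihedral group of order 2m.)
27

Why: The number of irreducible complex representations of a finite group equals its number of conjugacy classes. For a direct product, #classes(G x H) = #classes(G) * #classes(H). Z/3Z has 3 classes (abelian), D_12 has 9 classes, so 3 * 9 = 27, so Z/3Z x D_12 (order 72) has exactly 27 irreducible complex representations.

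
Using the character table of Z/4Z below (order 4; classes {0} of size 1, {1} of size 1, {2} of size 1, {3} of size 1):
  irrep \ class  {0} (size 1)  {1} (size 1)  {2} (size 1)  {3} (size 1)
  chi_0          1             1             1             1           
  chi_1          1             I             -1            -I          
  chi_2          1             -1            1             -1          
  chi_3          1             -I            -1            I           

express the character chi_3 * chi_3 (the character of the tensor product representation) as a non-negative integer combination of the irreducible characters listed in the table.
chi_3 tensor chi_3 = chi_2 (all other irreducibles have multiplicity 0).

Working: The character of a tensor product is the pointwise product (chi_3 * chi_3)(C) = chi_3(C) * chi_3(C):
  {0}: (1)*(1), {1}: (-I)*(-I), {2}: (-1)*(-1), {3}: (I)*(I)
so (chi_3 * chi_3) takes values
  {0} -> 1, {1} -> -1, {2} -> 1, {3} -> -1.
Now take the inner product of this character with each irreducible chi from the table, <chi_3*chi_3, chi> = (1/4) sum_C |C| (chi_3*chi_3)(C) conj(chi(C)):
  <chi_3*chi_3, chi_0> = (1/4)[1*(1)*conj(1) + 1*(-1)*conj(1) + 1*(1)*conj(1) + 1*(-1)*conj(1)]
      = (1/4)[(1) + (-1) + (1) + (-1)] = 0/4 = 0
  <chi_3*chi_3, chi_1> = (1/4)[1*(1)*conj(1) + 1*(-1)*conj(I) + 1*(1)*conj(-1) + 1*(-1)*conj(-I)]
      = (1/4)[(1) + (I) + (-1) + (-I)] = 0/4 = 0
  <chi_3*chi_3, chi_2> = (1/4)[1*(1)*conj(1) + 1*(-1)*conj(-1) + 1*(1)*conj(1) + 1*(-1)*conj(-1)]
      = (1/4)[(1) + (1) + (1) + (1)] = 4/4 = 1
  <chi_3*chi_3, chi_3> = (1/4)[1*(1)*conj(1) + 1*(-1)*conj(-I) + 1*(1)*conj(-1) + 1*(-1)*conj(I)]
      = (1/4)[(1) + (-I) + (-1) + (I)] = 0/4 = 0
(Exp terms are combined using exp(i*s)*conj(exp(i*t)) = exp(i*(s-t)), and sums of them are collapsed using the identity that for every m > 1 the m distinct m-th roots of unity sum to 0, e.g. 1 + exp(2*I*pi/3) + exp(-2*I*pi/3) = 0.)
Hence the multiplicities are chi_2: 1. Dimension check: dim(chi_3)*dim(chi_3) = 1*1 = 1 and sum (mult * dim) = 1*1 = 1.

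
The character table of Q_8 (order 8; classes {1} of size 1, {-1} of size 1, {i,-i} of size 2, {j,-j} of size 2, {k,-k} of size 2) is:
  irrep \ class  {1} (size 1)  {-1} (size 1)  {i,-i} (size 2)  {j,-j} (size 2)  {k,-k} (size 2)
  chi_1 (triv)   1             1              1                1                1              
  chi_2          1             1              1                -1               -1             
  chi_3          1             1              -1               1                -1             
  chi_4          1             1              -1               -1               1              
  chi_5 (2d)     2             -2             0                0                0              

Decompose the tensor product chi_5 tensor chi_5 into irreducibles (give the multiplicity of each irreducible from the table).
chi_5 tensor chi_5 = chi_1 + chi_2 + chi_3 + chi_4 (all other irreducibles have multiplicity 0).

Explanation: The character of a tensor product is the pointwise product (chi_5 * chi_5)(C) = chi_5(C) * chi_5(C):
  {1}: (2)*(2), {-1}: (-2)*(-2), {i,-i}: (0)*(0), {j,-j}: (0)*(0), {k,-k}: (0)*(0)
so (chi_5 * chi_5) takes values
  {1} -> 4, {-1} -> 4, {i,-i} -> 0, {j,-j} -> 0, {k,-k} -> 0.
Now take the inner product of this character with each irreducible chi from the table, <chi_5*chi_5, chi> = (1/8) sum_C |C| (chi_5*chi_5)(C) conj(chi(C)):
  <chi_5*chi_5, chi_1> = (1/8)[1*(4)*conj(1) + 1*(4)*conj(1) + 2*(0)*conj(1) + 2*(0)*conj(1) + 2*(0)*conj(1)]
      = (1/8)[(4) + (4) + (0) + (0) + (0)] = 8/8 = 1
  <chi_5*chi_5, chi_2> = (1/8)[1*(4)*conj(1) + 1*(4)*conj(1) + 2*(0)*conj(1) + 2*(0)*conj(-1) + 2*(0)*conj(-1)]
      = (1/8)[(4) + (4) + (0) + (0) + (0)] = 8/8 = 1
  <chi_5*chi_5, chi_3> = (1/8)[1*(4)*conj(1) + 1*(4)*conj(1) + 2*(0)*conj(-1) + 2*(0)*conj(1) + 2*(0)*conj(-1)]
      = (1/8)[(4) + (4) + (0) + (0) + (0)] = 8/8 = 1
  <chi_5*chi_5, chi_4> = (1/8)[1*(4)*conj(1) + 1*(4)*conj(1) + 2*(0)*conj(-1) + 2*(0)*conj(-1) + 2*(0)*conj(1)]
      = (1/8)[(4) + (4) + (0) + (0) + (0)] = 8/8 = 1
  <chi_5*chi_5, chi_5> = (1/8)[1*(4)*conj(2) + 1*(4)*conj(-2) + 2*(0)*conj(0) + 2*(0)*conj(0) + 2*(0)*conj(0)]
      = (1/8)[(8) + (-8) + (0) + (0) + (0)] = 0/8 = 0
Hence the multiplicities are chi_1: 1, chi_2: 1, chi_3: 1, chi_4: 1. Dimension check: dim(chi_5)*dim(chi_5) = 2*2 = 4 and sum (mult * dim) = 1*1 + 1*1 + 1*1 + 1*1 = 4.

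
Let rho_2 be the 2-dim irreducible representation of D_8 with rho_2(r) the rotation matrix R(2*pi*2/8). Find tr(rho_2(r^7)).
chi_{rho_2}(r^7) = 2*cos(2*pi*2*7/8) = 0

rho_2(r^7) is rotation by angle 2*pi*2*7/8, whose trace is 2*cos(2*pi*2*7/8) = 0.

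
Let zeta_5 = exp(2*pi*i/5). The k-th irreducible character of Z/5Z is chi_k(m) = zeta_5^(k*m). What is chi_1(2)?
chi_1(2) = zeta_5^2 = exp(4*I*pi/5)

Proof sketch: chi_1(2) = zeta_5^(1*2) = zeta_5^2. Since zeta_5^5 = 1, this equals zeta_5^2 = exp(2*pi*i*2/5) = exp(4*I*pi/5).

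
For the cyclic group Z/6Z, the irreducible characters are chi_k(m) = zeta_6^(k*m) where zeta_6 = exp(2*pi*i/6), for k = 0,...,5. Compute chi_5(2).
chi_5(2) = zeta_6^10 = exp(-2*I*pi/3)

Proof sketch: chi_5(2) = zeta_6^(5*2) = zeta_6^10. Since zeta_6^6 = 1, this equals zeta_6^4 = exp(2*pi*i*4/6) = exp(-2*I*pi/3).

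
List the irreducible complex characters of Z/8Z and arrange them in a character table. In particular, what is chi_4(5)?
Character table of Z/8Z (irreps indexed chi_0,...,chi_7 with chi_k(m) = zeta_8^(k*m), zeta_8 = exp(2*pi*i/8)):
  irrep \ class  {0} (size 1)  {1} (size 1)    {2} (size 1)  {3} (size 1)    {4} (size 1)  {5} (size 1)    {6} (size 1)  {7} (size 1)  
  chi_0          1             1               1             1               1             1               1             1             
  chi_1          1             exp(I*pi/4)     I             exp(3*I*pi/4)   -1            exp(-3*I*pi/4)  -I            exp(-I*pi/4)  
  chi_2          1             I               -1            -I              1             I               -1            -I            
  chi_3          1             exp(3*I*pi/4)   -I            exp(I*pi/4)     -1            exp(-I*pi/4)    I             exp(-3*I*pi/4)
  chi_4          1             -1              1             -1              1             -1              1             -1            
  chi_5          1             exp(-3*I*pi/4)  I             exp(-I*pi/4)    -1            exp(I*pi/4)     -I            exp(3*I*pi/4) 
  chi_6          1             -I              -1            I               1             -I              -1            I             
  chi_7          1             exp(-I*pi/4)    -I            exp(-3*I*pi/4)  -1            exp(3*I*pi/4)   I             exp(I*pi/4)   

Spot check: chi_4(5) = zeta_8^(4*5) = zeta_8^20 = -1.

Z/8Z is abelian, so all 8 irreducible complex representations are 1-dimensional. They are given by chi_k(m) = zeta_8^(k*m) for k = 0,...,7. Row orthogonality: sum_m chi_k(m) conj(chi_l(m)) = 8 * [k = l].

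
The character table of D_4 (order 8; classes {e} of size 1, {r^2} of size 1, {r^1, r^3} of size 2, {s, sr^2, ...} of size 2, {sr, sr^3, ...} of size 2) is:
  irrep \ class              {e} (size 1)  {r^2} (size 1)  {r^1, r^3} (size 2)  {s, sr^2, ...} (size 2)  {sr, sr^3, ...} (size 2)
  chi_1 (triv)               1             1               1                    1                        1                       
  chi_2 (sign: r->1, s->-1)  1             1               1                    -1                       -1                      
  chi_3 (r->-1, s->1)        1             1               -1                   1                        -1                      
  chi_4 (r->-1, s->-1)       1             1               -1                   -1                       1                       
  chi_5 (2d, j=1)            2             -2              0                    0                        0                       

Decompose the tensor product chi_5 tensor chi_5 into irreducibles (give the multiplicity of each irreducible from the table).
chi_5 tensor chi_5 = chi_1 + chi_2 + chi_3 + chi_4 (all other irreducibles have multiplicity 0).

Details: The character of a tensor product is the pointwise product (chi_5 * chi_5)(C) = chi_5(C) * chi_5(C):
  {e}: (2)*(2), {r^2}: (-2)*(-2), {r^1, r^3}: (0)*(0), {s, sr^2, ...}: (0)*(0), {sr, sr^3, ...}: (0)*(0)
so (chi_5 * chi_5) takes values
  {e} -> 4, {r^2} -> 4, {r^1, r^3} -> 0, {s, sr^2, ...} -> 0, {sr, sr^3, ...} -> 0.
Now take the inner product of this character with each irreducible chi from the table, <chi_5*chi_5, chi> = (1/8) sum_C |C| (chi_5*chi_5)(C) conj(chi(C)):
  <chi_5*chi_5, chi_1> = (1/8)[1*(4)*conj(1) + 1*(4)*conj(1) + 2*(0)*conj(1) + 2*(0)*conj(1) + 2*(0)*conj(1)]
      = (1/8)[(4) + (4) + (0) + (0) + (0)] = 8/8 = 1
  <chi_5*chi_5, chi_2> = (1/8)[1*(4)*conj(1) + 1*(4)*conj(1) + 2*(0)*conj(1) + 2*(0)*conj(-1) + 2*(0)*conj(-1)]
      = (1/8)[(4) + (4) + (0) + (0) + (0)] = 8/8 = 1
  <chi_5*chi_5, chi_3> = (1/8)[1*(4)*conj(1) + 1*(4)*conj(1) + 2*(0)*conj(-1) + 2*(0)*conj(1) + 2*(0)*conj(-1)]
      = (1/8)[(4) + (4) + (0) + (0) + (0)] = 8/8 = 1
  <chi_5*chi_5, chi_4> = (1/8)[1*(4)*conj(1) + 1*(4)*conj(1) + 2*(0)*conj(-1) + 2*(0)*conj(-1) + 2*(0)*conj(1)]
      = (1/8)[(4) + (4) + (0) + (0) + (0)] = 8/8 = 1
  <chi_5*chi_5, chi_5> = (1/8)[1*(4)*conj(2) + 1*(4)*conj(-2) + 2*(0)*conj(0) + 2*(0)*conj(0) + 2*(0)*conj(0)]
      = (1/8)[(8) + (-8) + (0) + (0) + (0)] = 0/8 = 0
Hence the multiplicities are chi_1: 1, chi_2: 1, chi_3: 1, chi_4: 1. Dimension check: dim(chi_5)*dim(chi_5) = 2*2 = 4 and sum (mult * dim) = 1*1 + 1*1 + 1*1 + 1*1 = 4.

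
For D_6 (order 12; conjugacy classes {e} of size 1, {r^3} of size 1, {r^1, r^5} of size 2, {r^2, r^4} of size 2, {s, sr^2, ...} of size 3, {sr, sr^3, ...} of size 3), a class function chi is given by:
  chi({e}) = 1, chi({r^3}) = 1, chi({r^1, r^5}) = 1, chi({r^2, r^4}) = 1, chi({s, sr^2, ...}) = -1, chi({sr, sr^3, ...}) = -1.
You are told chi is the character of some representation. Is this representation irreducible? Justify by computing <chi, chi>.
Irreducible: <chi, chi> = 1.

Justification: <chi, chi> = (1/|G|) sum_C |C| * |chi(C)|^2 = (1/12)[1*|1|^2 + 1*|1|^2 + 2*|1|^2 + 2*|1|^2 + 3*|-1|^2 + 3*|-1|^2]
  = (1/12)[(1) + (1) + (2) + (2) + (3) + (3)] = 12/12 = 1.
A character is irreducible iff <chi, chi> = 1, so this representation is irreducible.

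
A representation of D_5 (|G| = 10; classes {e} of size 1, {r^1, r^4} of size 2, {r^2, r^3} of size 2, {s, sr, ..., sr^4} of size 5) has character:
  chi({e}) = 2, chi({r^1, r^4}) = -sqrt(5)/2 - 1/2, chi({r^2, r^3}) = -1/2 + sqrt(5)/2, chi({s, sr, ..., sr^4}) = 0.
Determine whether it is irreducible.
Irreducible: <chi, chi> = 1.

Working: <chi, chi> = (1/|G|) sum_C |C| * |chi(C)|^2 = (1/10)[1*|2|^2 + 2*|-sqrt(5)/2 - 1/2|^2 + 2*|-1/2 + sqrt(5)/2|^2 + 5*|0|^2]
  = (1/10)[(4) + (sqrt(5) + 3) + (3 - sqrt(5)) + (0)] = 10/10 = 1.
A character is irreducible iff <chi, chi> = 1, so this representation is irreducible.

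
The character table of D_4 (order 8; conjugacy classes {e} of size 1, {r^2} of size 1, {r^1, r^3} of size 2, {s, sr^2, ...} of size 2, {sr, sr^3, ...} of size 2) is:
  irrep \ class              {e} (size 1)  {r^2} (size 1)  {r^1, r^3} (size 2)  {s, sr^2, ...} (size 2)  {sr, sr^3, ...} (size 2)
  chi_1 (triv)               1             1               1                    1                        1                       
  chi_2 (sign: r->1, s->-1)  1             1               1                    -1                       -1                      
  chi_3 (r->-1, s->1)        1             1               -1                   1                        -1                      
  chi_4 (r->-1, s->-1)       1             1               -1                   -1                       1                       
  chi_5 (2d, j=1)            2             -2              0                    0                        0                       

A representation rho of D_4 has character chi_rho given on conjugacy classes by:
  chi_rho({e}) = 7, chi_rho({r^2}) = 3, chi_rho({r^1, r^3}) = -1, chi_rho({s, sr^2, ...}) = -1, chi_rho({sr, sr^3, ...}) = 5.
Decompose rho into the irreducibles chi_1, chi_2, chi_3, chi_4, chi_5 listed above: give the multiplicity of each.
Multiplicities: chi_1: 2, chi_2: 0, chi_3: 0, chi_4: 3, chi_5: 1.

Derivation: Use <chi_rho, chi> = (1/|G|) sum_C |C| * chi_rho(C) * conj(chi(C)) with |G| = 8 for each irreducible chi in the table:
  <chi_rho, chi_1> = (1/8)[1*(7)*conj(1) + 1*(3)*conj(1) + 2*(-1)*conj(1) + 2*(-1)*conj(1) + 2*(5)*conj(1)]
      = (1/8)[(7) + (3) + (-2) + (-2) + (10)] = 16/8 = 2
  <chi_rho, chi_2> = (1/8)[1*(7)*conj(1) + 1*(3)*conj(1) + 2*(-1)*conj(1) + 2*(-1)*conj(-1) + 2*(5)*conj(-1)]
      = (1/8)[(7) + (3) + (-2) + (2) + (-10)] = 0/8 = 0
  <chi_rho, chi_3> = (1/8)[1*(7)*conj(1) + 1*(3)*conj(1) + 2*(-1)*conj(-1) + 2*(-1)*conj(1) + 2*(5)*conj(-1)]
      = (1/8)[(7) + (3) + (2) + (-2) + (-10)] = 0/8 = 0
  <chi_rho, chi_4> = (1/8)[1*(7)*conj(1) + 1*(3)*conj(1) + 2*(-1)*conj(-1) + 2*(-1)*conj(-1) + 2*(5)*conj(1)]
      = (1/8)[(7) + (3) + (2) + (2) + (10)] = 24/8 = 3
  <chi_rho, chi_5> = (1/8)[1*(7)*conj(2) + 1*(3)*conj(-2) + 2*(-1)*conj(0) + 2*(-1)*conj(0) + 2*(5)*conj(0)]
      = (1/8)[(14) + (-6) + (0) + (0) + (0)] = 8/8 = 1
Dimension check: dim(rho) = sum (mult * dim) = 2*1 + 0*1 + 0*1 + 3*1 + 1*2 = 7 = chi_rho(e) = 7.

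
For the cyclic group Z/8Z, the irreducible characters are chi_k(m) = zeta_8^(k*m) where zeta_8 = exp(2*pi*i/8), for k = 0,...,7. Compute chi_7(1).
chi_7(1) = zeta_8^7 = exp(-I*pi/4)

Proof sketch: chi_7(1) = zeta_8^(7*1) = zeta_8^7. Since zeta_8^8 = 1, this equals zeta_8^7 = exp(2*pi*i*7/8) = exp(-I*pi/4).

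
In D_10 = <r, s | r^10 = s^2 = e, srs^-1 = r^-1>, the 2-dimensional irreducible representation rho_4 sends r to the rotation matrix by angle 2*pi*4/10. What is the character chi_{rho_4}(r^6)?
chi_{rho_4}(r^6) = 2*cos(2*pi*4*6/10) = -sqrt(5)/2 - 1/2

Details: rho_4(r^6) is rotation by angle 2*pi*4*6/10, whose trace is 2*cos(2*pi*4*6/10) = -sqrt(5)/2 - 1/2.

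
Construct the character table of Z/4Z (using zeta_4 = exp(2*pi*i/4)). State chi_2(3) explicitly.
Character table of Z/4Z (irreps indexed chi_0,...,chi_3 with chi_k(m) = zeta_4^(k*m), zeta_4 = exp(2*pi*i/4)):
  irrep \ class  {0} (size 1)  {1} (size 1)  {2} (size 1)  {3} (size 1)
  chi_0          1             1             1             1           
  chi_1          1             I             -1            -I          
  chi_2          1             -1            1             -1          
  chi_3          1             -I            -1            I           

Spot check: chi_2(3) = zeta_4^(2*3) = zeta_4^6 = -1.

Derivation: Z/4Z is abelian, so all 4 irreducible complex representations are 1-dimensional. They are given by chi_k(m) = zeta_4^(k*m) for k = 0,...,3. Row orthogonality: sum_m chi_k(m) conj(chi_l(m)) = 4 * [k = l].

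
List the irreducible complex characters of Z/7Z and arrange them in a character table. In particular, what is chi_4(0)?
Character table of Z/7Z (irreps indexed chi_0,...,chi_6 with chi_k(m) = zeta_7^(k*m), zeta_7 = exp(2*pi*i/7)):
  irrep \ class  {0} (size 1)  {1} (size 1)    {2} (size 1)    {3} (size 1)    {4} (size 1)    {5} (size 1)    {6} (size 1)  
  chi_0          1             1               1               1               1               1               1             
  chi_1          1             exp(2*I*pi/7)   exp(4*I*pi/7)   exp(6*I*pi/7)   exp(-6*I*pi/7)  exp(-4*I*pi/7)  exp(-2*I*pi/7)
  chi_2          1             exp(4*I*pi/7)   exp(-6*I*pi/7)  exp(-2*I*pi/7)  exp(2*I*pi/7)   exp(6*I*pi/7)   exp(-4*I*pi/7)
  chi_3          1             exp(6*I*pi/7)   exp(-2*I*pi/7)  exp(4*I*pi/7)   exp(-4*I*pi/7)  exp(2*I*pi/7)   exp(-6*I*pi/7)
  chi_4          1             exp(-6*I*pi/7)  exp(2*I*pi/7)   exp(-4*I*pi/7)  exp(4*I*pi/7)   exp(-2*I*pi/7)  exp(6*I*pi/7) 
  chi_5          1             exp(-4*I*pi/7)  exp(6*I*pi/7)   exp(2*I*pi/7)   exp(-2*I*pi/7)  exp(-6*I*pi/7)  exp(4*I*pi/7) 
  chi_6          1             exp(-2*I*pi/7)  exp(-4*I*pi/7)  exp(-6*I*pi/7)  exp(6*I*pi/7)   exp(4*I*pi/7)   exp(2*I*pi/7) 

Spot check: chi_4(0) = zeta_7^(4*0) = zeta_7^0 = 1.

Z/7Z is abelian, so all 7 irreducible complex representations are 1-dimensional. They are given by chi_k(m) = zeta_7^(k*m) for k = 0,...,6. Row orthogonality: sum_m chi_k(m) conj(chi_l(m)) = 7 * [k = l].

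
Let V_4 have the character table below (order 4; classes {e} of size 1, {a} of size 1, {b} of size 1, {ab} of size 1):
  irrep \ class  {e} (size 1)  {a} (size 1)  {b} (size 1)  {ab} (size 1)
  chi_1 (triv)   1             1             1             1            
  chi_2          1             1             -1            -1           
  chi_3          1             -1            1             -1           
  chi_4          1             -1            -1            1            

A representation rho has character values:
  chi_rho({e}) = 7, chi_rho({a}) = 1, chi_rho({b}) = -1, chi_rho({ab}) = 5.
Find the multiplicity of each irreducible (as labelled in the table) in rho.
Multiplicities: chi_1: 3, chi_2: 1, chi_3: 0, chi_4: 3.

Reasoning: Use <chi_rho, chi> = (1/|G|) sum_C |C| * chi_rho(C) * conj(chi(C)) with |G| = 4 for each irreducible chi in the table:
  <chi_rho, chi_1> = (1/4)[1*(7)*conj(1) + 1*(1)*conj(1) + 1*(-1)*conj(1) + 1*(5)*conj(1)]
      = (1/4)[(7) + (1) + (-1) + (5)] = 12/4 = 3
  <chi_rho, chi_2> = (1/4)[1*(7)*conj(1) + 1*(1)*conj(1) + 1*(-1)*conj(-1) + 1*(5)*conj(-1)]
      = (1/4)[(7) + (1) + (1) + (-5)] = 4/4 = 1
  <chi_rho, chi_3> = (1/4)[1*(7)*conj(1) + 1*(1)*conj(-1) + 1*(-1)*conj(1) + 1*(5)*conj(-1)]
      = (1/4)[(7) + (-1) + (-1) + (-5)] = 0/4 = 0
  <chi_rho, chi_4> = (1/4)[1*(7)*conj(1) + 1*(1)*conj(-1) + 1*(-1)*conj(-1) + 1*(5)*conj(1)]
      = (1/4)[(7) + (-1) + (1) + (5)] = 12/4 = 3
Dimension check: dim(rho) = sum (mult * dim) = 3*1 + 1*1 + 0*1 + 3*1 = 7 = chi_rho(e) = 7.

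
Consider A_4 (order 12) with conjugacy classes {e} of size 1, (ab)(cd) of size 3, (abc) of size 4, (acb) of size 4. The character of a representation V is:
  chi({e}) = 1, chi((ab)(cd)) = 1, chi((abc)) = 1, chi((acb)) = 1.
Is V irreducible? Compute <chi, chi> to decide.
Irreducible: <chi, chi> = 1.

Justification: <chi, chi> = (1/|G|) sum_C |C| * |chi(C)|^2 = (1/12)[1*|1|^2 + 3*|1|^2 + 4*|1|^2 + 4*|1|^2]
  = (1/12)[(1) + (3) + (4) + (4)] = 12/12 = 1.
(Exp terms are combined using exp(i*s)*conj(exp(i*t)) = exp(i*(s-t)), and sums of them are collapsed using the identity that for every m > 1 the m distinct m-th roots of unity sum to 0, e.g. 1 + exp(2*I*pi/3) + exp(-2*I*pi/3) = 0.)
A character is irreducible iff <chi, chi> = 1, so this representation is irreducible.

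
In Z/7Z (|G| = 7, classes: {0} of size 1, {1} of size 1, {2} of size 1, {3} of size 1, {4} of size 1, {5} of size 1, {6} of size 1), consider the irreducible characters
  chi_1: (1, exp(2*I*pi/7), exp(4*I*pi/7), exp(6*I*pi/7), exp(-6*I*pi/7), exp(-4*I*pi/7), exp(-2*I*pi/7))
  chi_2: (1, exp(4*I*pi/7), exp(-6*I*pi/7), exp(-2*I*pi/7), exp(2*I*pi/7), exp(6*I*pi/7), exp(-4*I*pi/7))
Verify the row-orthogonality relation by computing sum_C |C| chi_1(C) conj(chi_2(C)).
Sum = 0; so <chi_1, chi_2> = 0 (distinct irreducibles are orthogonal).

Proof sketch: Compute term by term over conjugacy classes (|C| * chi_1(C) * conj(chi_2(C))):
  1*(1)*conj(1) + 1*(exp(2*I*pi/7))*conj(exp(4*I*pi/7)) + 1*(exp(4*I*pi/7))*conj(exp(-6*I*pi/7)) + 1*(exp(6*I*pi/7))*conj(exp(-2*I*pi/7)) + 1*(exp(-6*I*pi/7))*conj(exp(2*I*pi/7)) + 1*(exp(-4*I*pi/7))*conj(exp(6*I*pi/7)) + 1*(exp(-2*I*pi/7))*conj(exp(-4*I*pi/7))
  = (1) + (exp(-2*I*pi/7)) + (exp(-4*I*pi/7)) + (exp(-6*I*pi/7)) + (exp(6*I*pi/7)) + (exp(4*I*pi/7)) + (exp(2*I*pi/7))
  = 0.
(Exp terms are combined using exp(i*s)*conj(exp(i*t)) = exp(i*(s-t)), and sums of them are collapsed using the identity that for every m > 1 the m distinct m-th roots of unity sum to 0, e.g. 1 + exp(2*I*pi/3) + exp(-2*I*pi/3) = 0.)
Dividing by |G| = 7 gives 0/7 = 0, matching the row-orthogonality relation <chi_1, chi_2> = [chi_1 = chi_2].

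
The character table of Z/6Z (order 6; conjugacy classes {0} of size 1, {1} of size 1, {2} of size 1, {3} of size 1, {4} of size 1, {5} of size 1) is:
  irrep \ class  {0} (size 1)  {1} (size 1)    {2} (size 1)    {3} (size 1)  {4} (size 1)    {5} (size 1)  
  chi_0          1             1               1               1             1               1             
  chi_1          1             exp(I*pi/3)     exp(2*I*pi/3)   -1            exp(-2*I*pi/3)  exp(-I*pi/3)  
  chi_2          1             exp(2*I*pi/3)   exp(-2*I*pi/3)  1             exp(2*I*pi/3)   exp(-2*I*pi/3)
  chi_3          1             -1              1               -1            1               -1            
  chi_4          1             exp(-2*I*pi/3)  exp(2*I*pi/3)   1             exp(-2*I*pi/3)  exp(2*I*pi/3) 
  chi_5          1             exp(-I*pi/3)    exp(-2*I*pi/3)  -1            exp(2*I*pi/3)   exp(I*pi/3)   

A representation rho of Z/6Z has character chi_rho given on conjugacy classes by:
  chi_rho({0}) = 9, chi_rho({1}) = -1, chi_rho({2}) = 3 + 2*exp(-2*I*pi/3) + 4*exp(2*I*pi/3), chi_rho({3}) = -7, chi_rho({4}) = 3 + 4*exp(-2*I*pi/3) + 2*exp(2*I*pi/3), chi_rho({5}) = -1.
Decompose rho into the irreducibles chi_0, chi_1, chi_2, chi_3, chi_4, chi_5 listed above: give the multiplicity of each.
Multiplicities: chi_0: 0, chi_1: 3, chi_2: 0, chi_3: 3, chi_4: 1, chi_5: 2.

Why: Use <chi_rho, chi> = (1/|G|) sum_C |C| * chi_rho(C) * conj(chi(C)) with |G| = 6 for each irreducible chi in the table:
  <chi_rho, chi_0> = (1/6)[1*(9)*conj(1) + 1*(-1)*conj(1) + 1*(3 + 2*exp(-2*I*pi/3) + 4*exp(2*I*pi/3))*conj(1) + 1*(-7)*conj(1) + 1*(3 + 4*exp(-2*I*pi/3) + 2*exp(2*I*pi/3))*conj(1) + 1*(-1)*conj(1)]
      = (1/6)[(9) + (-1) + (3 + 2*exp(-2*I*pi/3) + 4*exp(2*I*pi/3)) + (-7) + (3 + 4*exp(-2*I*pi/3) + 2*exp(2*I*pi/3)) + (-1)] = 0/6 = 0
  <chi_rho, chi_1> = (1/6)[1*(9)*conj(1) + 1*(-1)*conj(exp(I*pi/3)) + 1*(3 + 2*exp(-2*I*pi/3) + 4*exp(2*I*pi/3))*conj(exp(2*I*pi/3)) + 1*(-7)*conj(-1) + 1*(3 + 4*exp(-2*I*pi/3) + 2*exp(2*I*pi/3))*conj(exp(-2*I*pi/3)) + 1*(-1)*conj(exp(-I*pi/3))]
      = (1/6)[(9) + (2 + 2*exp(-2*I*pi/3) - 3*exp(-I*pi/3)) + (4 + 3*exp(-2*I*pi/3) + 2*exp(2*I*pi/3)) + (7) + (4 + 2*exp(-2*I*pi/3) + 3*exp(2*I*pi/3)) + (2 - 3*exp(I*pi/3) + 2*exp(2*I*pi/3))] = 18/6 = 3
  <chi_rho, chi_2> = (1/6)[1*(9)*conj(1) + 1*(-1)*conj(exp(2*I*pi/3)) + 1*(3 + 2*exp(-2*I*pi/3) + 4*exp(2*I*pi/3))*conj(exp(-2*I*pi/3)) + 1*(-7)*conj(1) + 1*(3 + 4*exp(-2*I*pi/3) + 2*exp(2*I*pi/3))*conj(exp(2*I*pi/3)) + 1*(-1)*conj(exp(-2*I*pi/3))]
      = (1/6)[(9) + (-2 + 3*exp(-I*pi/3) + exp(2*I*pi/3) - 3*exp(-2*I*pi/3)) + (2 + 4*exp(-2*I*pi/3) + 3*exp(2*I*pi/3)) + (-7) + (2 + 3*exp(-2*I*pi/3) + 4*exp(2*I*pi/3)) + (-2 - 3*exp(2*I*pi/3) + exp(-2*I*pi/3) + 3*exp(I*pi/3))] = 0/6 = 0
  <chi_rho, chi_3> = (1/6)[1*(9)*conj(1) + 1*(-1)*conj(-1) + 1*(3 + 2*exp(-2*I*pi/3) + 4*exp(2*I*pi/3))*conj(1) + 1*(-7)*conj(-1) + 1*(3 + 4*exp(-2*I*pi/3) + 2*exp(2*I*pi/3))*conj(1) + 1*(-1)*conj(-1)]
      = (1/6)[(9) + (1) + (3 + 2*exp(-2*I*pi/3) + 4*exp(2*I*pi/3)) + (7) + (3 + 4*exp(-2*I*pi/3) + 2*exp(2*I*pi/3)) + (1)] = 18/6 = 3
  <chi_rho, chi_4> = (1/6)[1*(9)*conj(1) + 1*(-1)*conj(exp(-2*I*pi/3)) + 1*(3 + 2*exp(-2*I*pi/3) + 4*exp(2*I*pi/3))*conj(exp(2*I*pi/3)) + 1*(-7)*conj(1) + 1*(3 + 4*exp(-2*I*pi/3) + 2*exp(2*I*pi/3))*conj(exp(-2*I*pi/3)) + 1*(-1)*conj(exp(2*I*pi/3))]
      = (1/6)[(9) + (-2 - 3*exp(2*I*pi/3) + 2*exp(I*pi/3)) + (4 + 3*exp(-2*I*pi/3) + 2*exp(2*I*pi/3)) + (-7) + (4 + 2*exp(-2*I*pi/3) + 3*exp(2*I*pi/3)) + (-2 + 2*exp(-I*pi/3) - 3*exp(-2*I*pi/3))] = 6/6 = 1
  <chi_rho, chi_5> = (1/6)[1*(9)*conj(1) + 1*(-1)*conj(exp(-I*pi/3)) + 1*(3 + 2*exp(-2*I*pi/3) + 4*exp(2*I*pi/3))*conj(exp(-2*I*pi/3)) + 1*(-7)*conj(-1) + 1*(3 + 4*exp(-2*I*pi/3) + 2*exp(2*I*pi/3))*conj(exp(2*I*pi/3)) + 1*(-1)*conj(exp(I*pi/3))]
      = (1/6)[(9) + (2 - 3*exp(I*pi/3) + exp(-I*pi/3) + 3*exp(2*I*pi/3)) + (2 + 4*exp(-2*I*pi/3) + 3*exp(2*I*pi/3)) + (7) + (2 + 3*exp(-2*I*pi/3) + 4*exp(2*I*pi/3)) + (2 + 3*exp(-2*I*pi/3) + exp(I*pi/3) - 3*exp(-I*pi/3))] = 12/6 = 2
(Exp terms are combined using exp(i*s)*conj(exp(i*t)) = exp(i*(s-t)), and sums of them are collapsed using the identity that for every m > 1 the m distinct m-th roots of unity sum to 0, e.g. 1 + exp(2*I*pi/3) + exp(-2*I*pi/3) = 0.)
Dimension check: dim(rho) = sum (mult * dim) = 0*1 + 3*1 + 0*1 + 3*1 + 1*1 + 2*1 = 9 = chi_rho(e) = 9.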